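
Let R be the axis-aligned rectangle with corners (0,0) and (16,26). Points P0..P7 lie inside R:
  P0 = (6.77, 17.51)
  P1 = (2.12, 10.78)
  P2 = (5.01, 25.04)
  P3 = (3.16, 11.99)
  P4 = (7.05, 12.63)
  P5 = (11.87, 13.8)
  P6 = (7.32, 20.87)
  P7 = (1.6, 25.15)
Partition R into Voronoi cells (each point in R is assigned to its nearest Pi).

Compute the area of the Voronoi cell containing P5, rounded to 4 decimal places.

1. box [0,16]×[0,26]: [(0, 0) (16, 0) (16, 26) (0, 26)]
2. ⊥bis P5·P0 via (9.32,15.655): [(0, 2.8431) (0, 0) (16, 0) (16, 24.8377)]  |A|=221.4471
3. ⊥bis P5·P1 via (6.995,12.29): [(6.9583, 12.4085) (10.8017, 0) (16, 0) (16, 24.8377)]  |A|=144.5388
4. ⊥bis P5·P2 via (8.44,19.42): [(14.9485, 23.3923) (6.9583, 12.4085) (10.8017, 0) (16, 0) (16, 24.034)]  |A|=144.1163
5. ⊥bis P5·P3 via (7.515,12.895): [(14.9485, 23.3923) (7.4699, 13.1118) (8.9571, 5.9554) (10.8017, 0) (16, 0) (16, 24.034)]  |A|=141.7625
6. ⊥bis P5·P4 via (9.46,13.215): [(14.9485, 23.3923) (8.9809, 15.1888) (12.6678, 0) (16, 0) (16, 24.034)]  |A|=112.0532
7. ⊥bis P5·P6 via (9.595,17.335): [(11.3758, 18.4811) (8.9809, 15.1888) (12.6678, 0) (16, 0) (16, 21.457)]  |A|=104.6593
8. ⊥bis P5·P7 via (6.735,19.475): [(11.3758, 18.4811) (8.9809, 15.1888) (12.6678, 0) (16, 0) (16, 21.457)]  |A|=104.6593
9. canonical 5-gon: [(11.3758, 18.4811) (8.9809, 15.1888) (12.6678, 0) (16, 0) (16, 21.457)]
10. shoelace: 104.6593

Area of P5's cell: 104.6593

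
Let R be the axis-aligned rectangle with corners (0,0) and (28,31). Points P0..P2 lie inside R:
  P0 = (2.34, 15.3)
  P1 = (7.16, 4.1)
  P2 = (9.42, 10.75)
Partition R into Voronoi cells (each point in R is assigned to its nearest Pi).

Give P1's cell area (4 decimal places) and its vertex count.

1. box [0,28]×[0,31]: [(0, 0) (28, 0) (28, 31) (0, 31)]
2. ⊥bis P1·P0 via (4.75,9.7): [(0, 7.6558) (0, 0) (28, 0) (28, 19.7058)]  |A|=383.0625
3. ⊥bis P1·P2 via (8.29,7.425): [(3.3583, 9.1011) (0, 7.6558) (0, 0) (28, 0) (28, 0.7266)]  |A|=149.2217
4. canonical 5-gon: [(3.3583, 9.1011) (0, 7.6558) (0, 0) (28, 0) (28, 0.7266)]
5. shoelace: 149.2217

Area of P1's cell: 149.2217 (5 vertices)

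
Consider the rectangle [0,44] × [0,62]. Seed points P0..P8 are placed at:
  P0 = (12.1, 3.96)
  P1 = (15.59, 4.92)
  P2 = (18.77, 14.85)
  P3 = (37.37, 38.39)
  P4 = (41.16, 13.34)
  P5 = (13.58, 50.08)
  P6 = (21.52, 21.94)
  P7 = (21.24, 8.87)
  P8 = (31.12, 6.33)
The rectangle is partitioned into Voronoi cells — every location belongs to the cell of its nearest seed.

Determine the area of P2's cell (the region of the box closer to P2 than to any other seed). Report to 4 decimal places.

1. box [0,44]×[0,62]: [(0, 0) (44, 0) (44, 62) (0, 62)]
2. ⊥bis P2·P0 via (15.435,9.405): [(0, 18.8588) (30.7904, 0) (44, 0) (44, 62) (0, 62)]  |A|=2437.6657
3. ⊥bis P2·P1 via (17.18,9.885): [(0, 18.8588) (11.8804, 11.5822) (44, 1.2961) (44, 62) (0, 62)]  |A|=2340.3524
4. ⊥bis P2·P3 via (28.07,26.62): [(0, 48.7994) (0, 18.8588) (11.8804, 11.5822) (44, 1.2961) (44, 14.033)]  |A|=994.6642
5. ⊥bis P2·P4 via (29.965,14.095): [(30.6711, 24.5648) (0, 48.7994) (0, 18.8588) (11.8804, 11.5822) (29.4168, 5.9663)]  |A|=771.2381
6. ⊥bis P2·P5 via (16.175,32.465): [(30.6711, 24.5648) (19.9658, 33.0235) (0, 30.0821) (0, 18.8588) (11.8804, 11.5822) (29.4168, 5.9663)]  |A|=584.3856
7. ⊥bis P2·P6 via (20.145,18.395): [(29.9973, 14.5736) (0, 26.2086) (0, 18.8588) (11.8804, 11.5822) (29.4168, 5.9663)]  |A|=271.0234
8. ⊥bis P2·P7 via (20.005,11.86): [(28.2322, 15.2582) (0, 26.2086) (0, 18.8588) (11.8804, 11.5822) (16.0779, 10.2379)]  |A|=203.7865
9. ⊥bis P2·P8 via (24.945,10.59): [(28.1389, 15.2197) (28.1796, 15.2786) (0, 26.2086) (0, 18.8588) (11.8804, 11.5822) (16.0779, 10.2379)]  |A|=203.7846
10. canonical 6-gon: [(28.1389, 15.2197) (28.1796, 15.2786) (0, 26.2086) (0, 18.8588) (11.8804, 11.5822) (16.0779, 10.2379)]
11. shoelace: 203.7846

Area of P2's cell: 203.7846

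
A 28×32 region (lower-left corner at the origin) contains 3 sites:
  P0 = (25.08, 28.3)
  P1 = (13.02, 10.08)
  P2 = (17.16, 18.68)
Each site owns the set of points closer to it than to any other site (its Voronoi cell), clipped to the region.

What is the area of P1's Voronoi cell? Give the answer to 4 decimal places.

1. box [0,28]×[0,32]: [(0, 0) (28, 0) (28, 32) (0, 32)]
2. ⊥bis P1·P0 via (19.05,19.19): [(0, 31.7994) (0, 0) (28, 0) (28, 13.2659)]  |A|=630.9141
3. ⊥bis P1·P2 via (15.09,14.38): [(0, 21.6443) (0, 0) (28, 0) (28, 8.1652)]  |A|=417.3322
4. canonical 4-gon: [(0, 21.6443) (0, 0) (28, 0) (28, 8.1652)]
5. shoelace: 417.3322

Area of P1's cell: 417.3322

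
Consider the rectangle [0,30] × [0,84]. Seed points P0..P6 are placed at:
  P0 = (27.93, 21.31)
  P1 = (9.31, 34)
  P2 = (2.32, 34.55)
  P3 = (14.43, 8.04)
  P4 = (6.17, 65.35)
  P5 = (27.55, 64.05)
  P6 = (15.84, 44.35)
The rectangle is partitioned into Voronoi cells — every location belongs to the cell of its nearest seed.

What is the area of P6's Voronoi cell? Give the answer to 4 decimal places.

1. box [0,30]×[0,84]: [(0, 0) (30, 0) (30, 84) (0, 84)]
2. ⊥bis P6·P0 via (21.885,32.83): [(0, 21.3461) (30, 37.0883) (30, 84) (0, 84)]  |A|=1643.485
3. ⊥bis P6·P1 via (12.575,39.175): [(0, 47.1088) (22.2927, 33.0439) (30, 37.0883) (30, 84) (0, 84)]  |A|=1356.3248
4. ⊥bis P6·P2 via (9.08,39.45): [(0, 51.9767) (6.502, 43.0065) (22.2927, 33.0439) (30, 37.0883) (30, 84) (0, 84)]  |A|=1340.4991
5. ⊥bis P6·P3 via (15.135,26.195): [(0, 51.9767) (6.502, 43.0065) (22.2927, 33.0439) (30, 37.0883) (30, 84) (0, 84)]  |A|=1340.4991
6. ⊥bis P6·P4 via (11.005,54.85): [(1.1925, 50.3316) (6.502, 43.0065) (22.2927, 33.0439) (30, 37.0883) (30, 63.5967)]  |A|=522.4955
7. ⊥bis P6·P5 via (21.695,54.2): [(16.4125, 57.34) (1.1925, 50.3316) (6.502, 43.0065) (22.2927, 33.0439) (30, 37.0883) (30, 49.2634)]  |A|=425.118
8. canonical 6-gon: [(16.4125, 57.34) (1.1925, 50.3316) (6.502, 43.0065) (22.2927, 33.0439) (30, 37.0883) (30, 49.2634)]
9. shoelace: 425.118

Area of P6's cell: 425.1180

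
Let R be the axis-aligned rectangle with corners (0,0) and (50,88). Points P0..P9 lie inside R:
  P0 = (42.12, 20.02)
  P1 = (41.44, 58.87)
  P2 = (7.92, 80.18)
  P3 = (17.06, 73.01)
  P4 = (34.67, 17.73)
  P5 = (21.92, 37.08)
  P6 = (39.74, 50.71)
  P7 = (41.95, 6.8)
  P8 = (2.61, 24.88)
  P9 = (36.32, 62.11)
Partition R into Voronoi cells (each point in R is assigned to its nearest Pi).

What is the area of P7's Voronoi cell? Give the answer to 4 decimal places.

1. box [0,50]×[0,88]: [(0, 0) (50, 0) (50, 88) (0, 88)]
2. ⊥bis P7·P0 via (42.035,13.41): [(0, 13.9505) (0, 0) (50, 0) (50, 13.3076)]  |A|=681.4529
3. ⊥bis P7·P1 via (41.695,32.835): [(0, 13.9505) (0, 0) (50, 0) (50, 13.3076)]  |A|=681.4529
4. ⊥bis P7·P2 via (24.935,43.49): [(0, 13.9505) (0, 0) (50, 0) (50, 13.3076)]  |A|=681.4529
5. ⊥bis P7·P3 via (29.505,39.905): [(0, 13.9505) (0, 0) (50, 0) (50, 13.3076)]  |A|=681.4529
6. ⊥bis P7·P4 via (38.31,12.265): [(40.0671, 13.4353) (19.8957, 0) (50, 0) (50, 13.3076)]  |A|=268.3222
7. ⊥bis P7·P5 via (31.935,21.94): [(40.0671, 13.4353) (19.8957, 0) (50, 0) (50, 13.3076)]  |A|=268.3222
8. ⊥bis P7·P6 via (40.845,28.755): [(40.0671, 13.4353) (19.8957, 0) (50, 0) (50, 13.3076)]  |A|=268.3222
9. ⊥bis P7·P8 via (22.28,15.84): [(40.0671, 13.4353) (19.8957, 0) (50, 0) (50, 13.3076)]  |A|=268.3222
10. ⊥bis P7·P9 via (39.135,34.455): [(40.0671, 13.4353) (19.8957, 0) (50, 0) (50, 13.3076)]  |A|=268.3222
11. canonical 4-gon: [(40.0671, 13.4353) (19.8957, 0) (50, 0) (50, 13.3076)]
12. shoelace: 268.3222

Area of P7's cell: 268.3222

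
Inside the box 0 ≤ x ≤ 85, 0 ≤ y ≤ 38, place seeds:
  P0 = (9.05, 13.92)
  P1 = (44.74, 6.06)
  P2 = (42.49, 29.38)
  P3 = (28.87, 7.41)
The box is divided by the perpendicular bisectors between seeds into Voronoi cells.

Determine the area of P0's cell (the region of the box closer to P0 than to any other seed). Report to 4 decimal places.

Area of P0's cell: 764.6845

1. box [0,85]×[0,38]: [(0, 0) (85, 0) (85, 38) (0, 38)]
2. ⊥bis P0·P1 via (26.895,9.99): [(0, 0) (24.6949, 0) (33.0636, 38) (0, 38)]  |A|=1097.4123
3. ⊥bis P0·P2 via (25.77,21.65): [(0, 0) (24.6949, 0) (28.2713, 16.2396) (18.2111, 38) (0, 38)]  |A|=935.8132
4. ⊥bis P0·P3 via (18.96,10.665): [(0, 0) (15.457, 0) (23.898, 25.6991) (18.2111, 38) (0, 38)]  |A|=764.6845
5. canonical 5-gon: [(0, 0) (15.457, 0) (23.898, 25.6991) (18.2111, 38) (0, 38)]
6. shoelace: 764.6845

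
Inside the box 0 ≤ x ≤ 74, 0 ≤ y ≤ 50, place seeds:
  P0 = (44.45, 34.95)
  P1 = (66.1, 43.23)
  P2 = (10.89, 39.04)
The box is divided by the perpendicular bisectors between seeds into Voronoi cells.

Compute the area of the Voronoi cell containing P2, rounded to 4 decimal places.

1. box [0,74]×[0,50]: [(0, 0) (74, 0) (74, 50) (0, 50)]
2. ⊥bis P2·P0 via (27.67,36.995): [(0, 0) (23.1614, 0) (29.2549, 50) (0, 50)]  |A|=1310.4077
3. ⊥bis P2·P1 via (38.495,41.135): [(0, 0) (23.1614, 0) (29.2549, 50) (0, 50)]  |A|=1310.4077
4. canonical 4-gon: [(0, 0) (23.1614, 0) (29.2549, 50) (0, 50)]
5. shoelace: 1310.4077

Area of P2's cell: 1310.4077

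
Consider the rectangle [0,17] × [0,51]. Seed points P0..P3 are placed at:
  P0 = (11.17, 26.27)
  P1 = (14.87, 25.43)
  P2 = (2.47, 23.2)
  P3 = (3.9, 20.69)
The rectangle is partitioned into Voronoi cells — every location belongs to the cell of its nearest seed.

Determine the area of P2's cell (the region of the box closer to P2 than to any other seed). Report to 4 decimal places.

1. box [0,17]×[0,51]: [(0, 0) (17, 0) (17, 51) (0, 51)]
2. ⊥bis P2·P0 via (6.82,24.735): [(0, 44.062) (0, 0) (15.5483, 0)]  |A|=342.5455
3. ⊥bis P2·P1 via (8.67,24.315): [(10.4387, 14.48) (0, 44.062) (0, 0) (13.0428, 0)]  |A|=324.4053
4. ⊥bis P2·P3 via (3.185,21.945): [(7.0313, 24.1363) (0, 44.062) (0, 20.1304)]  |A|=84.1347
5. canonical 3-gon: [(7.0313, 24.1363) (0, 44.062) (0, 20.1304)]
6. shoelace: 84.1347

Area of P2's cell: 84.1347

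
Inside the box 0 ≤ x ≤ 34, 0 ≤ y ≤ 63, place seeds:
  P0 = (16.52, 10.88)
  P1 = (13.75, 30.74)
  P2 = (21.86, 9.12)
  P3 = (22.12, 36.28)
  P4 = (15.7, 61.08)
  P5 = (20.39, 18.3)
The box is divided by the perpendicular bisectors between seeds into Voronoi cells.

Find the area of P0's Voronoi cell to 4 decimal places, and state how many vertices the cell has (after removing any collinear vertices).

1. box [0,34]×[0,63]: [(0, 0) (34, 0) (34, 63) (0, 63)]
2. ⊥bis P0·P1 via (15.135,20.81): [(0, 18.699) (0, 0) (34, 0) (34, 23.4412)]  |A|=716.3842
3. ⊥bis P0·P2 via (19.19,10): [(23.1199, 21.9237) (0, 18.699) (0, 0) (15.8941, 0)]  |A|=390.3889
4. ⊥bis P0·P3 via (19.32,23.58): [(23.1199, 21.9237) (0, 18.699) (0, 0) (15.8941, 0)]  |A|=390.3889
5. ⊥bis P0·P4 via (16.11,35.98): [(23.1199, 21.9237) (0, 18.699) (0, 0) (15.8941, 0)]  |A|=390.3889
6. ⊥bis P0·P5 via (18.455,14.59): [(20.3731, 13.5896) (8.3451, 19.863) (0, 18.699) (0, 0) (15.8941, 0)]  |A|=331.6516
7. canonical 5-gon: [(20.3731, 13.5896) (8.3451, 19.863) (0, 18.699) (0, 0) (15.8941, 0)]
8. shoelace: 331.6516

Area of P0's cell: 331.6516 (5 vertices)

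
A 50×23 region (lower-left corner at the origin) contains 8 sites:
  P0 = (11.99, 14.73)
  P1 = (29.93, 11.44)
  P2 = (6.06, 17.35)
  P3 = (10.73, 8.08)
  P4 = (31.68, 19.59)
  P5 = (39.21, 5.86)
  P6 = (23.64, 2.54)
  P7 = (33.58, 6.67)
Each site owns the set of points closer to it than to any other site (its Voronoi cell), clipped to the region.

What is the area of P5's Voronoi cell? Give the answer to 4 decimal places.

1. box [0,50]×[0,23]: [(0, 0) (50, 0) (50, 23) (0, 23)]
2. ⊥bis P5·P0 via (25.6,10.295): [(22.2452, 0) (50, 0) (50, 23) (29.7401, 23)]  |A|=552.1687
3. ⊥bis P5·P1 via (34.57,8.65): [(29.3688, 0) (50, 0) (50, 23) (43.1986, 23)]  |A|=315.4752
4. ⊥bis P5·P2 via (22.635,11.605): [(29.3688, 0) (50, 0) (50, 23) (43.1986, 23)]  |A|=315.4752
5. ⊥bis P5·P3 via (24.97,6.97): [(29.3688, 0) (50, 0) (50, 23) (43.1986, 23)]  |A|=315.4752
6. ⊥bis P5·P4 via (35.445,12.725): [(37.7953, 14.014) (29.3688, 0) (50, 0) (50, 20.7075)]  |A|=270.9265
7. ⊥bis P5·P6 via (31.425,4.2): [(37.7953, 14.014) (31.5478, 3.6239) (32.3206, 0) (50, 0) (50, 20.7075)]  |A|=265.5781
8. ⊥bis P5·P7 via (36.395,6.265): [(37.7953, 14.014) (37.4201, 13.3899) (35.4936, 0) (50, 0) (50, 20.7075)]  |A|=229.9211
9. canonical 5-gon: [(37.7953, 14.014) (37.4201, 13.3899) (35.4936, 0) (50, 0) (50, 20.7075)]
10. shoelace: 229.9211

Area of P5's cell: 229.9211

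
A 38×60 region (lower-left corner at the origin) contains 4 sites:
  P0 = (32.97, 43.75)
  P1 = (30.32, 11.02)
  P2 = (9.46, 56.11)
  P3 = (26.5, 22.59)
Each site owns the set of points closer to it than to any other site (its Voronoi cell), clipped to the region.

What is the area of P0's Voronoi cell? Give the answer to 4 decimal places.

1. box [0,38]×[0,60]: [(0, 0) (38, 0) (38, 60) (0, 60)]
2. ⊥bis P0·P1 via (31.645,27.385): [(0, 29.9472) (38, 26.8705) (38, 60) (0, 60)]  |A|=1200.4653
3. ⊥bis P0·P2 via (21.215,49.93): [(10.2721, 29.1155) (38, 26.8705) (38, 60) (26.5091, 60)]  |A|=636.7512
4. ⊥bis P0·P3 via (29.735,33.17): [(14.8039, 37.7354) (38, 30.6428) (38, 60) (26.5091, 60)]  |A|=468.4054
5. canonical 4-gon: [(14.8039, 37.7354) (38, 30.6428) (38, 60) (26.5091, 60)]
6. shoelace: 468.4054

Area of P0's cell: 468.4054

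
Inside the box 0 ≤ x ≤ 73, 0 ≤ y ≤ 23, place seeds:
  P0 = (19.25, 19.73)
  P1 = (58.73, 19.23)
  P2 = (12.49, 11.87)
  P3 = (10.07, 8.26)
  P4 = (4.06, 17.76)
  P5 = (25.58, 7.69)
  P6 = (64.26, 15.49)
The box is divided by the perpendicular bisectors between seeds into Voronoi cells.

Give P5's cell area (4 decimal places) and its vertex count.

1. box [0,73]×[0,23]: [(0, 0) (73, 0) (73, 23) (0, 23)]
2. ⊥bis P5·P0 via (22.415,13.71): [(0, 1.9254) (0, 0) (73, 0) (73, 23) (40.0851, 23)]  |A|=1256.6109
3. ⊥bis P5·P1 via (42.155,13.46): [(39.0275, 22.444) (0, 1.9254) (0, 0) (46.8406, 0)]  |A|=563.2167
4. ⊥bis P5·P2 via (19.035,9.78): [(39.0275, 22.444) (19.8612, 12.3674) (15.912, 0) (46.8406, 0)]  |A|=445.7021
5. ⊥bis P5·P3 via (17.825,7.975): [(39.0275, 22.444) (19.8612, 12.3674) (17.7426, 5.7327) (17.5319, 0) (46.8406, 0)]  |A|=441.0588
6. ⊥bis P5·P4 via (14.82,12.725): [(39.0275, 22.444) (19.8612, 12.3674) (17.7426, 5.7327) (17.5319, 0) (46.8406, 0)]  |A|=441.0588
7. ⊥bis P5·P6 via (44.92,11.59): [(39.0275, 22.444) (19.8612, 12.3674) (17.7426, 5.7327) (17.5319, 0) (46.8406, 0)]  |A|=441.0588
8. canonical 5-gon: [(39.0275, 22.444) (19.8612, 12.3674) (17.7426, 5.7327) (17.5319, 0) (46.8406, 0)]
9. shoelace: 441.0588

Area of P5's cell: 441.0588 (5 vertices)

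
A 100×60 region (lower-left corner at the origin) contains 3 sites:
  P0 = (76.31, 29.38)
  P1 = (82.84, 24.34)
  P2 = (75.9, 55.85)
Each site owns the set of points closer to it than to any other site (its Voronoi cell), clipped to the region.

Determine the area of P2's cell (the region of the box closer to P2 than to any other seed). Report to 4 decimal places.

1. box [0,100]×[0,60]: [(0, 0) (100, 0) (100, 60) (0, 60)]
2. ⊥bis P2·P0 via (76.105,42.615): [(0, 41.4362) (100, 42.9851) (100, 60) (0, 60)]  |A|=1778.9346
3. ⊥bis P2·P1 via (79.37,40.095): [(0, 41.4362) (91.9242, 42.86) (100, 44.6387) (100, 60) (0, 60)]  |A|=1772.2576
4. canonical 5-gon: [(0, 41.4362) (91.9242, 42.86) (100, 44.6387) (100, 60) (0, 60)]
5. shoelace: 1772.2576

Area of P2's cell: 1772.2576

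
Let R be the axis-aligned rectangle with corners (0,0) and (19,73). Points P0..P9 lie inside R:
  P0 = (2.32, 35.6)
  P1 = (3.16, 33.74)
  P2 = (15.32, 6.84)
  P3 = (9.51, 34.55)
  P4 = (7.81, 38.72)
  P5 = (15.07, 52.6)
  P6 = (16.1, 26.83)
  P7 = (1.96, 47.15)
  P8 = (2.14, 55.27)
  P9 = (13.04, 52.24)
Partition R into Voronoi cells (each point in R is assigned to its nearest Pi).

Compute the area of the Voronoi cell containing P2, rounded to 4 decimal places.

Area of P2's cell: 322.6546

1. box [0,19]×[0,73]: [(0, 0) (19, 0) (19, 73) (0, 73)]
2. ⊥bis P2·P0 via (8.82,21.22): [(0, 17.2332) (0, 0) (19, 0) (19, 25.8215)]  |A|=409.0201
3. ⊥bis P2·P1 via (9.24,20.29): [(0, 16.1131) (0, 0) (19, 0) (19, 24.702)]  |A|=387.7431
4. ⊥bis P2·P3 via (12.415,20.695): [(8.1644, 19.8038) (0, 16.1131) (0, 0) (19, 0) (19, 22.0757)]  |A|=373.5144
5. ⊥bis P2·P4 via (11.565,22.78): [(8.1644, 19.8038) (0, 16.1131) (0, 0) (19, 0) (19, 22.0757)]  |A|=373.5144
6. ⊥bis P2·P5 via (15.195,29.72): [(8.1644, 19.8038) (0, 16.1131) (0, 0) (19, 0) (19, 22.0757)]  |A|=373.5144
7. ⊥bis P2·P6 via (15.71,16.835): [(2.7184, 17.3419) (0, 16.1131) (0, 0) (19, 0) (19, 16.7066)]  |A|=322.6546
8. ⊥bis P2·P7 via (8.64,26.995): [(2.7184, 17.3419) (0, 16.1131) (0, 0) (19, 0) (19, 16.7066)]  |A|=322.6546
9. ⊥bis P2·P8 via (8.73,31.055): [(2.7184, 17.3419) (0, 16.1131) (0, 0) (19, 0) (19, 16.7066)]  |A|=322.6546
10. ⊥bis P2·P9 via (14.18,29.54): [(2.7184, 17.3419) (0, 16.1131) (0, 0) (19, 0) (19, 16.7066)]  |A|=322.6546
11. canonical 5-gon: [(2.7184, 17.3419) (0, 16.1131) (0, 0) (19, 0) (19, 16.7066)]
12. shoelace: 322.6546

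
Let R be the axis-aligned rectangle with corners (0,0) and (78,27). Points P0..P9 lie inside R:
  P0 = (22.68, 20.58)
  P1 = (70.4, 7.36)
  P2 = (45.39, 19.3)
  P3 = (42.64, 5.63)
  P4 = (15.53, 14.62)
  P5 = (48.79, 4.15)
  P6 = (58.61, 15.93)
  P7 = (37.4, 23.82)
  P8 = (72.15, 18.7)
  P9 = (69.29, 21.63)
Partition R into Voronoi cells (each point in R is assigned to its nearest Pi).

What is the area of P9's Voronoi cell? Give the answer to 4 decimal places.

1. box [0,78]×[0,27]: [(0, 0) (78, 0) (78, 27) (0, 27)]
2. ⊥bis P9·P0 via (45.985,21.105): [(46.4604, 0) (78, 0) (78, 27) (45.8522, 27)]  |A|=859.7793
3. ⊥bis P9·P1 via (69.845,14.495): [(46.1754, 12.6538) (78, 15.1293) (78, 27) (45.8522, 27)]  |A|=419.4882
4. ⊥bis P9·P2 via (57.34,20.465): [(58.0117, 13.5745) (78, 15.1293) (78, 27) (56.7029, 27)]  |A|=261.5985
5. ⊥bis P9·P3 via (55.965,13.63): [(58.0117, 13.5745) (78, 15.1293) (78, 27) (56.7029, 27)]  |A|=261.5985
6. ⊥bis P9·P4 via (42.41,18.125): [(58.0117, 13.5745) (78, 15.1293) (78, 27) (56.7029, 27)]  |A|=261.5985
7. ⊥bis P9·P5 via (59.04,12.89): [(57.9544, 14.1632) (58.4286, 13.607) (78, 15.1293) (78, 27) (56.7029, 27)]  |A|=261.4748
8. ⊥bis P9·P6 via (63.95,18.78): [(66.3808, 14.2255) (78, 15.1293) (78, 27) (59.5629, 27)]  |A|=186.726
9. ⊥bis P9·P7 via (53.345,22.725): [(66.3808, 14.2255) (78, 15.1293) (78, 27) (59.5629, 27)]  |A|=186.726
10. ⊥bis P9·P8 via (70.72,20.165): [(65.7829, 15.3458) (77.7223, 27) (59.5629, 27)]  |A|=105.8164
11. canonical 3-gon: [(65.7829, 15.3458) (77.7223, 27) (59.5629, 27)]
12. shoelace: 105.8164

Area of P9's cell: 105.8164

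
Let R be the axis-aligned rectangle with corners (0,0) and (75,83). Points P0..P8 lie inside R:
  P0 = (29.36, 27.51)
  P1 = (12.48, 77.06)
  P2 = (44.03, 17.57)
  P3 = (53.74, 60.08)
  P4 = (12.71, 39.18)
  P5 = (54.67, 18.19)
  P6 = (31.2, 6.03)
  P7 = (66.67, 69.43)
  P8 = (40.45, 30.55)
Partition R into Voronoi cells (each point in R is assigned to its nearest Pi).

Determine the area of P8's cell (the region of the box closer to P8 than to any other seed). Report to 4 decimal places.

1. box [0,75]×[0,83]: [(0, 0) (75, 0) (75, 83) (0, 83)]
2. ⊥bis P8·P0 via (34.905,29.03): [(42.8627, 0) (75, 0) (75, 83) (20.1107, 83)]  |A|=3611.6028
3. ⊥bis P8·P1 via (26.465,53.805): [(27.8803, 54.6562) (42.8627, 0) (75, 0) (75, 82.9928)]  |A|=2833.5458
4. ⊥bis P8·P2 via (42.24,24.06): [(27.8803, 54.6562) (36.6872, 22.5285) (75, 33.0955) (75, 82.9928)]  |A|=1837.5531
5. ⊥bis P8·P3 via (47.095,45.315): [(28.0972, 53.865) (36.6872, 22.5285) (74.5327, 32.9666)]  |A|=637.8046
6. ⊥bis P8·P4 via (26.58,34.865): [(31.9513, 52.1304) (30.1553, 46.3572) (36.6872, 22.5285) (74.5327, 32.9666)]  |A|=625.1216
7. ⊥bis P8·P5 via (47.56,24.37): [(60.5155, 39.2751) (31.9513, 52.1304) (30.1553, 46.3572) (36.6872, 22.5285) (48.8831, 25.8922)]  |A|=494.6349
8. ⊥bis P8·P6 via (35.825,18.29): [(60.5155, 39.2751) (31.9513, 52.1304) (30.1553, 46.3572) (36.6872, 22.5285) (48.8831, 25.8922)]  |A|=494.6349
9. ⊥bis P8·P7 via (53.56,49.99): [(60.5155, 39.2751) (31.9513, 52.1304) (30.1553, 46.3572) (36.6872, 22.5285) (48.8831, 25.8922)]  |A|=494.6349
10. canonical 5-gon: [(60.5155, 39.2751) (31.9513, 52.1304) (30.1553, 46.3572) (36.6872, 22.5285) (48.8831, 25.8922)]
11. shoelace: 494.6349

Area of P8's cell: 494.6349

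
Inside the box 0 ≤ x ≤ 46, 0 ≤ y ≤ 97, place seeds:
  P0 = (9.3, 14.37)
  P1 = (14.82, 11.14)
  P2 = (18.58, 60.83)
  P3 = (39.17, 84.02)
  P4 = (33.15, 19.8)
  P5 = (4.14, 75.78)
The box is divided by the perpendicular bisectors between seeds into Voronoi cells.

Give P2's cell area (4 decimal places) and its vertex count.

Area of P2's cell: 1239.1845 (6 vertices)

1. box [0,46]×[0,97]: [(0, 0) (46, 0) (46, 97) (0, 97)]
2. ⊥bis P2·P0 via (13.94,37.6): [(0, 40.3844) (46, 31.1963) (46, 97) (0, 97)]  |A|=2815.6444
3. ⊥bis P2·P1 via (16.7,35.985): [(0, 40.3844) (25.2733, 35.3363) (46, 33.7679) (46, 97) (0, 97)]  |A|=2788.9938
4. ⊥bis P2·P3 via (28.875,72.425): [(0, 40.3844) (25.2733, 35.3363) (46, 33.7679) (46, 57.22) (1.1968, 97) (0, 97)]  |A|=1897.8583
5. ⊥bis P2·P4 via (25.865,40.315): [(0, 40.3844) (16.6788, 37.0529) (46, 47.4651) (46, 57.22) (1.1968, 97) (0, 97)]  |A|=1685.9991
6. ⊥bis P2·P5 via (11.36,68.305): [(0, 57.3325) (0, 40.3844) (16.6788, 37.0529) (46, 47.4651) (46, 57.22) (21.9715, 78.5545)]  |A|=1239.1845
7. canonical 6-gon: [(0, 57.3325) (0, 40.3844) (16.6788, 37.0529) (46, 47.4651) (46, 57.22) (21.9715, 78.5545)]
8. shoelace: 1239.1845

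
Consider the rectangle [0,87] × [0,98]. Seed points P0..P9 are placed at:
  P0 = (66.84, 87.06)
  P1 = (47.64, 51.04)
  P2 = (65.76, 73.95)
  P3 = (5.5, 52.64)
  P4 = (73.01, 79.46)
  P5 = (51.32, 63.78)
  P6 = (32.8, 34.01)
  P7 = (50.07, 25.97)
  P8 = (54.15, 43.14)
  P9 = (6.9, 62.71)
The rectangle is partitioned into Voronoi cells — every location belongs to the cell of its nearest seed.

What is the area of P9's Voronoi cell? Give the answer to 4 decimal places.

1. box [0,87]×[0,98]: [(0, 0) (87, 0) (87, 98) (0, 98)]
2. ⊥bis P9·P0 via (36.87,74.885): [(0, 0) (67.2913, 0) (27.4798, 98) (0, 98)]  |A|=4643.7801
3. ⊥bis P9·P1 via (27.27,56.875): [(0, 0) (10.9781, 0) (34.2655, 81.2963) (27.4798, 98) (0, 98)]  |A|=2354.7563
4. ⊥bis P9·P2 via (36.33,68.33): [(0, 0) (10.9781, 0) (34.0186, 80.4342) (33.4889, 83.208) (27.4798, 98) (0, 98)]  |A|=2354.1856
5. ⊥bis P9·P3 via (6.2,57.675): [(0, 58.537) (26.6834, 54.8273) (34.0186, 80.4342) (33.4889, 83.208) (27.4798, 98) (0, 98)]  |A|=1272.2522
6. ⊥bis P9·P4 via (39.955,71.085): [(0, 58.537) (26.6834, 54.8273) (34.0186, 80.4342) (33.4889, 83.208) (27.4798, 98) (0, 98)]  |A|=1272.2522
7. ⊥bis P9·P5 via (29.11,63.245): [(0, 58.537) (26.6834, 54.8273) (29.1088, 63.2943) (28.3228, 95.9248) (27.4798, 98) (0, 98)]  |A|=1181.6157
8. ⊥bis P9·P6 via (19.85,48.36): [(0, 58.537) (26.6834, 54.8273) (29.1088, 63.2943) (28.3228, 95.9248) (27.4798, 98) (0, 98)]  |A|=1181.6157
9. ⊥bis P9·P7 via (28.485,44.34): [(0, 58.537) (26.6834, 54.8273) (29.1088, 63.2943) (28.3228, 95.9248) (27.4798, 98) (0, 98)]  |A|=1181.6157
10. ⊥bis P9·P8 via (30.525,52.925): [(0, 58.537) (26.6834, 54.8273) (29.1088, 63.2943) (28.3228, 95.9248) (27.4798, 98) (0, 98)]  |A|=1181.6157
11. canonical 6-gon: [(0, 58.537) (26.6834, 54.8273) (29.1088, 63.2943) (28.3228, 95.9248) (27.4798, 98) (0, 98)]
12. shoelace: 1181.6157

Area of P9's cell: 1181.6157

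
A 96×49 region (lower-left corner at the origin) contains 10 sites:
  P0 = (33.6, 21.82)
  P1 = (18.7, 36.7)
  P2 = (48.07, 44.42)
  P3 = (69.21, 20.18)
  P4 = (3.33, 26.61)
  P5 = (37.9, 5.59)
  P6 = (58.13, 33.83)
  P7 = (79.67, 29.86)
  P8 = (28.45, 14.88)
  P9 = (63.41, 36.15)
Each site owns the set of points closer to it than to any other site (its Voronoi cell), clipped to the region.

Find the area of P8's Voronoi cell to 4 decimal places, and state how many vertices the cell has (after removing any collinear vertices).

Area of P8's cell: 438.8052 (5 vertices)

1. box [0,96]×[0,49]: [(0, 0) (96, 0) (96, 49) (0, 49)]
2. ⊥bis P8·P0 via (31.025,18.35): [(0, 41.3729) (0, 0) (55.753, 0)]  |A|=1153.3301
3. ⊥bis P8·P1 via (23.575,25.79): [(21.9672, 25.0716) (0, 15.2558) (0, 0) (55.753, 0)]  |A|=866.4707
4. ⊥bis P8·P2 via (38.26,29.65): [(21.9672, 25.0716) (0, 15.2558) (0, 0) (55.753, 0)]  |A|=866.4707
5. ⊥bis P8·P3 via (48.83,17.53): [(50.6135, 3.8139) (21.9672, 25.0716) (0, 15.2558) (0, 0) (51.1094, 0)]  |A|=857.6158
6. ⊥bis P8·P4 via (15.89,20.745): [(50.6135, 3.8139) (21.9672, 25.0716) (16.8407, 22.7808) (6.2029, 0) (51.1094, 0)]  |A|=658.5028
7. ⊥bis P8·P5 via (33.175,10.235): [(36.8808, 14.0046) (21.9672, 25.0716) (16.8407, 22.7808) (6.2029, 0) (23.1133, 0)]  |A|=438.8052
8. ⊥bis P8·P6 via (43.29,24.355): [(36.8808, 14.0046) (21.9672, 25.0716) (16.8407, 22.7808) (6.2029, 0) (23.1133, 0)]  |A|=438.8052
9. ⊥bis P8·P7 via (54.06,22.37): [(36.8808, 14.0046) (21.9672, 25.0716) (16.8407, 22.7808) (6.2029, 0) (23.1133, 0)]  |A|=438.8052
10. ⊥bis P8·P9 via (45.93,25.515): [(36.8808, 14.0046) (21.9672, 25.0716) (16.8407, 22.7808) (6.2029, 0) (23.1133, 0)]  |A|=438.8052
11. canonical 5-gon: [(36.8808, 14.0046) (21.9672, 25.0716) (16.8407, 22.7808) (6.2029, 0) (23.1133, 0)]
12. shoelace: 438.8052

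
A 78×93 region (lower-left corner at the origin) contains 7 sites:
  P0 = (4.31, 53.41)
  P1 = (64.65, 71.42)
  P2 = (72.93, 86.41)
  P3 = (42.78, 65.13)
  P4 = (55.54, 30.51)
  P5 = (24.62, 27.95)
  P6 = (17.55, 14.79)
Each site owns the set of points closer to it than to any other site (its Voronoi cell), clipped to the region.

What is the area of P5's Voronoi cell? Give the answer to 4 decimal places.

1. box [0,78]×[0,93]: [(0, 0) (78, 0) (78, 93) (0, 93)]
2. ⊥bis P5·P0 via (14.465,40.68): [(0, 29.141) (0, 0) (78, 0) (78, 91.3633)]  |A|=4699.6644
3. ⊥bis P5·P1 via (44.635,49.685): [(35.8707, 57.7558) (0, 29.141) (0, 0) (78, 0) (78, 18.9603)]  |A|=3174.5209
4. ⊥bis P5·P2 via (48.775,57.18): [(35.8707, 57.7558) (0, 29.141) (0, 0) (78, 0) (78, 18.9603)]  |A|=3174.5209
5. ⊥bis P5·P3 via (33.7,46.54): [(64.259, 31.6139) (26.326, 50.1417) (0, 29.141) (0, 0) (78, 0) (78, 18.9603)]  |A|=2941.6876
6. ⊥bis P5·P4 via (40.08,29.23): [(38.8553, 44.022) (26.326, 50.1417) (0, 29.141) (0, 0) (42.5001, 0)]  |A|=1713.7265
7. ⊥bis P5·P6 via (21.085,21.37): [(41.6453, 10.3243) (38.8553, 44.022) (26.326, 50.1417) (2.6642, 31.2663)]  |A|=818.2222
8. canonical 4-gon: [(41.6453, 10.3243) (38.8553, 44.022) (26.326, 50.1417) (2.6642, 31.2663)]
9. shoelace: 818.2222

Area of P5's cell: 818.2222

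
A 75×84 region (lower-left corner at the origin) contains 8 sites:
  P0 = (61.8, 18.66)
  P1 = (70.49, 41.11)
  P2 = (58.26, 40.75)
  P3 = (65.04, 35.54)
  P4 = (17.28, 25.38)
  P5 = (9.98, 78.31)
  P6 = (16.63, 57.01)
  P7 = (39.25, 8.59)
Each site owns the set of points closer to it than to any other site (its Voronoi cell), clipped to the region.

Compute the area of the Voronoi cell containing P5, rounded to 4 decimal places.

1. box [0,75]×[0,84]: [(0, 0) (75, 0) (75, 84) (0, 84)]
2. ⊥bis P5·P0 via (35.89,48.485): [(0, 17.3061) (75, 82.4612) (75, 84) (0, 84)]  |A|=2558.7253
3. ⊥bis P5·P1 via (40.235,59.71): [(0, 17.3061) (30.4045, 43.7195) (55.1679, 84) (0, 84)]  |A|=2124.9897
4. ⊥bis P5·P2 via (34.12,59.53): [(0, 17.3061) (3.9223, 20.7135) (53.1567, 84) (0, 84)]  |A|=1812.8464
5. ⊥bis P5·P3 via (37.51,56.925): [(0, 17.3061) (3.9223, 20.7135) (53.1567, 84) (0, 84)]  |A|=1812.8464
6. ⊥bis P5·P4 via (13.63,51.845): [(0, 49.9652) (29.8855, 54.0869) (53.1567, 84) (0, 84)]  |A|=1303.6143
7. ⊥bis P5·P6 via (13.305,67.66): [(0, 63.5061) (49.1514, 78.8515) (53.1567, 84) (0, 84)]  |A|=640.4913
8. ⊥bis P5·P7 via (24.615,43.45): [(0, 63.5061) (49.1514, 78.8515) (53.1567, 84) (0, 84)]  |A|=640.4913
9. canonical 4-gon: [(0, 63.5061) (49.1514, 78.8515) (53.1567, 84) (0, 84)]
10. shoelace: 640.4913

Area of P5's cell: 640.4913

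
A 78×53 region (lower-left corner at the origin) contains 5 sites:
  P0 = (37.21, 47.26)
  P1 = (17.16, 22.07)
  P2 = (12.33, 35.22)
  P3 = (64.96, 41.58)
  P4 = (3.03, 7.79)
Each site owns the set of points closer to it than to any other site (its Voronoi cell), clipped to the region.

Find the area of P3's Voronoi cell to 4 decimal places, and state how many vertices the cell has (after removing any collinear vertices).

Area of P3's cell: 1502.2973 (5 vertices)

1. box [0,78]×[0,53]: [(0, 0) (78, 0) (78, 53) (0, 53)]
2. ⊥bis P3·P0 via (51.085,44.42): [(41.9929, 0) (78, 0) (78, 53) (52.8412, 53)]  |A|=1620.8963
3. ⊥bis P3·P1 via (41.06,31.825): [(46.0198, 19.6735) (54.0497, 0) (78, 0) (78, 53) (52.8412, 53)]  |A|=1502.2973
4. ⊥bis P3·P2 via (38.645,38.4): [(46.0198, 19.6735) (54.0497, 0) (78, 0) (78, 53) (52.8412, 53)]  |A|=1502.2973
5. ⊥bis P3·P4 via (33.995,24.685): [(46.0198, 19.6735) (54.0497, 0) (78, 0) (78, 53) (52.8412, 53)]  |A|=1502.2973
6. canonical 5-gon: [(46.0198, 19.6735) (54.0497, 0) (78, 0) (78, 53) (52.8412, 53)]
7. shoelace: 1502.2973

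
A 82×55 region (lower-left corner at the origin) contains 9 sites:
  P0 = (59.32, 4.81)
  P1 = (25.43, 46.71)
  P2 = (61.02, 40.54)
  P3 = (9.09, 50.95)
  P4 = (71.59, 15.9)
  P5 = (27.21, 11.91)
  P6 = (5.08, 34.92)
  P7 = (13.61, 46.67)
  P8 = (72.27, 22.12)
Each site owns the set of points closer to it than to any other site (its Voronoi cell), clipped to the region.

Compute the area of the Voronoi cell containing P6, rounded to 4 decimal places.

1. box [0,82]×[0,55]: [(0, 0) (82, 0) (82, 55) (0, 55)]
2. ⊥bis P6·P0 via (32.2,19.865): [(0, 0) (21.1724, 0) (51.7043, 55) (0, 55)]  |A|=2004.111
3. ⊥bis P6·P1 via (15.255,40.815): [(0, 0) (21.1724, 0) (29.8477, 15.6275) (7.0368, 55) (0, 55)]  |A|=1124.7742
4. ⊥bis P6·P2 via (33.05,37.73): [(0, 0) (21.1724, 0) (29.8477, 15.6275) (7.0368, 55) (0, 55)]  |A|=1124.7742
5. ⊥bis P6·P3 via (7.085,42.935): [(0, 44.7074) (0, 0) (21.1724, 0) (29.8477, 15.6275) (15.2034, 40.9041)]  |A|=996.9382
6. ⊥bis P6·P4 via (38.335,25.41): [(0, 44.7074) (0, 0) (21.1724, 0) (29.8477, 15.6275) (15.2034, 40.9041)]  |A|=996.9382
7. ⊥bis P6·P5 via (16.145,23.415): [(0, 44.7074) (0, 7.8875) (22.0472, 29.0914) (15.2034, 40.9041)]  |A|=482.6694
8. ⊥bis P6·P7 via (9.345,40.795): [(6.0355, 43.1975) (0, 44.7074) (0, 7.8875) (22.0472, 29.0914) (19.5651, 33.3757)]  |A|=453.1611
9. ⊥bis P6·P8 via (38.675,28.52): [(6.0355, 43.1975) (0, 44.7074) (0, 7.8875) (22.0472, 29.0914) (19.5651, 33.3757)]  |A|=453.1611
10. canonical 5-gon: [(6.0355, 43.1975) (0, 44.7074) (0, 7.8875) (22.0472, 29.0914) (19.5651, 33.3757)]
11. shoelace: 453.1611

Area of P6's cell: 453.1611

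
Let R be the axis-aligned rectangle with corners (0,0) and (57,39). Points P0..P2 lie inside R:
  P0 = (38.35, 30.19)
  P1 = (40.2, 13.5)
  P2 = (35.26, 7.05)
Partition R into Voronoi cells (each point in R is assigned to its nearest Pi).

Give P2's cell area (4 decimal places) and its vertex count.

Area of P2's cell: 808.3975 (4 vertices)

1. box [0,57]×[0,39]: [(0, 0) (57, 0) (57, 39) (0, 39)]
2. ⊥bis P2·P0 via (36.805,18.62): [(0, 23.5348) (0, 0) (57, 0) (57, 15.9233)]  |A|=1124.5535
3. ⊥bis P2·P1 via (37.73,10.275): [(24.7287, 20.2326) (0, 23.5348) (0, 0) (51.1457, 0)]  |A|=808.3975
4. canonical 4-gon: [(24.7287, 20.2326) (0, 23.5348) (0, 0) (51.1457, 0)]
5. shoelace: 808.3975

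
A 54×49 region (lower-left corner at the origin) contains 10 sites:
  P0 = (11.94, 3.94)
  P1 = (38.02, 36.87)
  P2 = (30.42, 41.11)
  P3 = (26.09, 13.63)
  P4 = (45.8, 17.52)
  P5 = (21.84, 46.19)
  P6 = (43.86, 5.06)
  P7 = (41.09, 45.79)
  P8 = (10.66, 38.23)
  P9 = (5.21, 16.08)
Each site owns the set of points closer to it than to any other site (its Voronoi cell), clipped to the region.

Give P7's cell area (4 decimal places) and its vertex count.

1. box [0,54]×[0,49]: [(0, 0) (54, 0) (54, 49) (0, 49)]
2. ⊥bis P7·P0 via (26.515,24.865): [(0, 43.3336) (54, 5.7207) (54, 49) (0, 49)]  |A|=1321.5323
3. ⊥bis P7·P1 via (39.555,41.33): [(54, 36.3585) (54, 49) (17.2695, 49)]  |A|=232.1649
4. ⊥bis P7·P2 via (35.755,43.45): [(36.1746, 42.4934) (54, 36.3585) (54, 49) (33.3207, 49)]  |A|=179.946
5. ⊥bis P7·P3 via (33.59,29.71): [(36.1746, 42.4934) (54, 36.3585) (54, 49) (33.3207, 49)]  |A|=179.946
6. ⊥bis P7·P4 via (43.445,31.655): [(36.1746, 42.4934) (54, 36.3585) (54, 49) (33.3207, 49)]  |A|=179.946
7. ⊥bis P7·P5 via (31.465,45.99): [(36.1746, 42.4934) (54, 36.3585) (54, 49) (33.3207, 49)]  |A|=179.946
8. ⊥bis P7·P6 via (42.475,25.425): [(36.1746, 42.4934) (54, 36.3585) (54, 49) (33.3207, 49)]  |A|=179.946
9. ⊥bis P7·P8 via (25.875,42.01): [(36.1746, 42.4934) (54, 36.3585) (54, 49) (33.3207, 49)]  |A|=179.946
10. ⊥bis P7·P9 via (23.15,30.935): [(36.1746, 42.4934) (54, 36.3585) (54, 49) (33.3207, 49)]  |A|=179.946
11. canonical 4-gon: [(36.1746, 42.4934) (54, 36.3585) (54, 49) (33.3207, 49)]
12. shoelace: 179.946

Area of P7's cell: 179.9460 (4 vertices)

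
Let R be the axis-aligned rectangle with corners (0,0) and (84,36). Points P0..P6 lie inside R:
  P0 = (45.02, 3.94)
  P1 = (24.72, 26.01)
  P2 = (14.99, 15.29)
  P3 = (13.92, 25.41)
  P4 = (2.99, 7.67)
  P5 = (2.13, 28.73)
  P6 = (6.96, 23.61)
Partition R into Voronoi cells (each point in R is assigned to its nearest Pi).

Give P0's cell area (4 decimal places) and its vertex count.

1. box [0,84]×[0,36]: [(0, 0) (84, 0) (84, 36) (0, 36)]
2. ⊥bis P0·P1 via (34.87,14.975): [(18.5893, 0) (84, 0) (84, 36) (57.7282, 36)]  |A|=1650.2848
3. ⊥bis P0·P2 via (30.005,9.615): [(30.5178, 10.9719) (26.371, 0) (84, 0) (84, 36) (57.7282, 36)]  |A|=1607.595
4. ⊥bis P0·P3 via (29.47,14.675): [(30.5178, 10.9719) (26.371, 0) (84, 0) (84, 36) (57.7282, 36)]  |A|=1607.595
5. ⊥bis P0·P4 via (24.005,5.805): [(30.5178, 10.9719) (26.371, 0) (84, 0) (84, 36) (57.7282, 36)]  |A|=1607.595
6. ⊥bis P0·P5 via (23.575,16.335): [(30.5178, 10.9719) (26.371, 0) (84, 0) (84, 36) (57.7282, 36)]  |A|=1607.595
7. ⊥bis P0·P6 via (25.99,13.775): [(30.5178, 10.9719) (26.371, 0) (84, 0) (84, 36) (57.7282, 36)]  |A|=1607.595
8. canonical 5-gon: [(30.5178, 10.9719) (26.371, 0) (84, 0) (84, 36) (57.7282, 36)]
9. shoelace: 1607.595

Area of P0's cell: 1607.5950 (5 vertices)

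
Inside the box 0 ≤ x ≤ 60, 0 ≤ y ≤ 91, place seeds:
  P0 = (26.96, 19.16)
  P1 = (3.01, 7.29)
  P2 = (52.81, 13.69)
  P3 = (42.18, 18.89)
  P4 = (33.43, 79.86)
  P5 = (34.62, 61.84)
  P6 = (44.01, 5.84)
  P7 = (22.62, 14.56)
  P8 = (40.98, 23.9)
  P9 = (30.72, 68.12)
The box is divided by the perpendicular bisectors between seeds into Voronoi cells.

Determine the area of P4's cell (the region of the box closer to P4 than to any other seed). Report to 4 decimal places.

Area of P4's cell: 949.3944

1. box [0,60]×[0,91]: [(0, 0) (60, 0) (60, 91) (0, 91)]
2. ⊥bis P4·P0 via (30.195,49.51): [(0, 52.7285) (60, 46.3331) (60, 91) (0, 91)]  |A|=2488.1529
3. ⊥bis P4·P1 via (18.22,43.575): [(0, 52.7285) (60, 46.3331) (60, 91) (0, 91)]  |A|=2488.1529
4. ⊥bis P4·P2 via (43.12,46.775): [(0, 52.7285) (46.5178, 47.7702) (60, 51.7188) (60, 91) (0, 91)]  |A|=2451.847
5. ⊥bis P4·P3 via (37.805,49.375): [(0, 52.7285) (35.1015, 48.987) (60, 52.5603) (60, 91) (0, 91)]  |A|=2410.6292
6. ⊥bis P4·P5 via (34.025,70.85): [(0, 68.6031) (60, 72.5653) (60, 91) (0, 91)]  |A|=1224.9481
7. ⊥bis P4·P6 via (38.72,42.85): [(0, 68.6031) (60, 72.5653) (60, 91) (0, 91)]  |A|=1224.9481
8. ⊥bis P4·P7 via (28.025,47.21): [(0, 68.6031) (60, 72.5653) (60, 91) (0, 91)]  |A|=1224.9481
9. ⊥bis P4·P8 via (37.205,51.88): [(0, 68.6031) (60, 72.5653) (60, 91) (0, 91)]  |A|=1224.9481
10. ⊥bis P4·P9 via (32.075,73.99): [(0, 81.394) (43.0857, 71.4483) (60, 72.5653) (60, 91) (0, 91)]  |A|=949.3944
11. canonical 5-gon: [(0, 81.394) (43.0857, 71.4483) (60, 72.5653) (60, 91) (0, 91)]
12. shoelace: 949.3944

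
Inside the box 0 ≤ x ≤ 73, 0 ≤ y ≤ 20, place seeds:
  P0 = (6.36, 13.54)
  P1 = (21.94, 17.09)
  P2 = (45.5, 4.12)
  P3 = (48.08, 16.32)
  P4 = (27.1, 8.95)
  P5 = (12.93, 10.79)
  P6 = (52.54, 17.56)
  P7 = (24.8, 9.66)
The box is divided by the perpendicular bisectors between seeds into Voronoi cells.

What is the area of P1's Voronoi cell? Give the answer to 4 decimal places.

Area of P1's cell: 101.1580

1. box [0,73]×[0,20]: [(0, 0) (73, 0) (73, 20) (0, 20)]
2. ⊥bis P1·P0 via (14.15,15.315): [(17.6396, 0) (73, 0) (73, 20) (13.0825, 20)]  |A|=1152.7789
3. ⊥bis P1·P2 via (33.72,10.605): [(17.6396, 0) (27.8818, 0) (38.892, 20) (13.0825, 20)]  |A|=360.5177
4. ⊥bis P1·P3 via (35.01,16.705): [(17.6396, 0) (27.8818, 0) (34.8931, 12.7359) (35.1071, 20) (13.0825, 20)]  |A|=346.7705
5. ⊥bis P1·P4 via (24.52,13.02): [(15.9157, 7.5657) (35.099, 19.7261) (35.1071, 20) (13.0825, 20)]  |A|=139.5083
6. ⊥bis P1·P5 via (17.435,13.94): [(20.0566, 10.1906) (35.099, 19.7261) (35.1071, 20) (13.1977, 20)]  |A|=109.48
7. ⊥bis P1·P6 via (37.24,17.325): [(20.0566, 10.1906) (35.099, 19.7261) (35.1071, 20) (13.1977, 20)]  |A|=109.48
8. ⊥bis P1·P7 via (23.37,13.375): [(19.0049, 11.6948) (27.7237, 15.0509) (35.099, 19.7261) (35.1071, 20) (13.1977, 20)]  |A|=101.158
9. canonical 5-gon: [(19.0049, 11.6948) (27.7237, 15.0509) (35.099, 19.7261) (35.1071, 20) (13.1977, 20)]
10. shoelace: 101.158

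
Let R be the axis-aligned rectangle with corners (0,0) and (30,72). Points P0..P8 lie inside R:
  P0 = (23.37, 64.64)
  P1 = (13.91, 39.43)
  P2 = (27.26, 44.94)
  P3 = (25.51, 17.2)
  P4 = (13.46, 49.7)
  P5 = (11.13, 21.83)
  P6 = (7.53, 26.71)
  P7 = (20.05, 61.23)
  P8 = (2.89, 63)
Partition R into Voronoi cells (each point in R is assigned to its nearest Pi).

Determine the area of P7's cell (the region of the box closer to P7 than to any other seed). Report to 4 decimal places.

Area of P7's cell: 162.1785

1. box [0,30]×[0,72]: [(0, 0) (30, 0) (30, 72) (0, 72)]
2. ⊥bis P7·P0 via (21.71,62.935): [(0, 0) (30, 0) (30, 54.8638) (12.3993, 72) (0, 72)]  |A|=2009.1951
3. ⊥bis P7·P1 via (16.98,50.33): [(0, 55.1124) (30, 46.6629) (30, 54.8638) (12.3993, 72) (0, 72)]  |A|=482.565
4. ⊥bis P7·P2 via (23.655,53.085): [(0, 55.1124) (17.2553, 50.2525) (29.273, 55.5716) (12.3993, 72) (0, 72)]  |A|=424.1197
5. ⊥bis P7·P3 via (22.78,39.215): [(0, 55.1124) (17.2553, 50.2525) (29.273, 55.5716) (12.3993, 72) (0, 72)]  |A|=424.1197
6. ⊥bis P7·P4 via (16.755,55.465): [(0, 65.0414) (22.1131, 52.4026) (29.273, 55.5716) (12.3993, 72) (0, 72)]  |A|=283.9853
7. ⊥bis P7·P5 via (15.59,41.53): [(0, 65.0414) (22.1131, 52.4026) (29.273, 55.5716) (12.3993, 72) (0, 72)]  |A|=283.9853
8. ⊥bis P7·P6 via (13.79,43.97): [(0, 65.0414) (22.1131, 52.4026) (29.273, 55.5716) (12.3993, 72) (0, 72)]  |A|=283.9853
9. ⊥bis P7·P8 via (11.47,62.115): [(11.1165, 58.6877) (22.1131, 52.4026) (29.273, 55.5716) (12.4814, 71.9201)]  |A|=162.1785
10. canonical 4-gon: [(11.1165, 58.6877) (22.1131, 52.4026) (29.273, 55.5716) (12.4814, 71.9201)]
11. shoelace: 162.1785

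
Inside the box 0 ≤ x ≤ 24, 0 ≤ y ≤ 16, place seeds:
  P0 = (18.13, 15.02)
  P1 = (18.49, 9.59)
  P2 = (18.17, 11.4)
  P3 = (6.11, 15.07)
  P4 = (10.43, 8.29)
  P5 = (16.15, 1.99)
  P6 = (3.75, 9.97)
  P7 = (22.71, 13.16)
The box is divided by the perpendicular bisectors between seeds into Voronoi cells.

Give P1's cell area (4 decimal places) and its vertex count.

Area of P1's cell: 45.3253 (5 vertices)

1. box [0,24]×[0,16]: [(0, 0) (24, 0) (24, 16) (0, 16)]
2. ⊥bis P1·P0 via (18.31,12.305): [(0, 11.0911) (0, 0) (24, 0) (24, 12.6822)]  |A|=285.2798
3. ⊥bis P1·P2 via (18.33,10.495): [(0, 7.2543) (0, 0) (24, 0) (24, 11.4974)]  |A|=225.0212
4. ⊥bis P1·P3 via (12.3,12.33): [(10.9068, 9.1826) (6.8421, 0) (24, 0) (24, 11.4974)]  |A|=154.046
5. ⊥bis P1·P4 via (14.46,8.94): [(14.3234, 9.7867) (15.9019, 0) (24, 0) (24, 11.4974)]  |A|=95.2543
6. ⊥bis P1·P5 via (17.32,5.79): [(14.3234, 9.7867) (14.8452, 6.552) (24, 3.7333) (24, 11.4974)]  |A|=51.6363
7. ⊥bis P1·P6 via (11.12,9.78): [(14.3234, 9.7867) (14.8452, 6.552) (24, 3.7333) (24, 11.4974)]  |A|=51.6363
8. ⊥bis P1·P7 via (20.6,11.375): [(20.9523, 10.9586) (14.3234, 9.7867) (14.8452, 6.552) (24, 3.7333) (24, 7.356)]  |A|=45.3253
9. canonical 5-gon: [(20.9523, 10.9586) (14.3234, 9.7867) (14.8452, 6.552) (24, 3.7333) (24, 7.356)]
10. shoelace: 45.3253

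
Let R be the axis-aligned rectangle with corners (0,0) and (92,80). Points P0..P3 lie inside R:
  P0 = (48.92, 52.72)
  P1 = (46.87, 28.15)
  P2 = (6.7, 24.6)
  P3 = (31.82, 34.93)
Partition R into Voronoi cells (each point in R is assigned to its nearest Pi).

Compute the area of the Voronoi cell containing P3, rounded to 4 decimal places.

1. box [0,92]×[0,80]: [(0, 0) (92, 0) (92, 80) (0, 80)]
2. ⊥bis P3·P0 via (40.37,43.825): [(0, 0) (85.9634, 0) (2.7353, 80) (0, 80)]  |A|=3547.9474
3. ⊥bis P3·P1 via (39.345,31.54): [(0, 0) (25.1363, 0) (43.5167, 40.8003) (2.7353, 80) (0, 80)]  |A|=2307.0655
4. ⊥bis P3·P2 via (19.26,29.765): [(0, 76.6005) (28.4632, 7.385) (43.5167, 40.8003) (2.7353, 80) (0, 80)]  |A|=1124.1
5. canonical 5-gon: [(0, 76.6005) (28.4632, 7.385) (43.5167, 40.8003) (2.7353, 80) (0, 80)]
6. shoelace: 1124.1

Area of P3's cell: 1124.1000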